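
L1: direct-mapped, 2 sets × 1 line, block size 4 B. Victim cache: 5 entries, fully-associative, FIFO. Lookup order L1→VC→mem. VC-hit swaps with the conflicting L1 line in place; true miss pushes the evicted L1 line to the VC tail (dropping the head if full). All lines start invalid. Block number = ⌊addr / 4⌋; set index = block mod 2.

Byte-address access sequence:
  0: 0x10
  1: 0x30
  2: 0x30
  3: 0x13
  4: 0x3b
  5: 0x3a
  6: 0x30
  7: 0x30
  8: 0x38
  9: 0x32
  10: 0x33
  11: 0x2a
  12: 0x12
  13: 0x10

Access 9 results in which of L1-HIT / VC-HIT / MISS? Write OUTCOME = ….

#0 0x10→b4/s0 MISS; vc=[]
#1 0x30→b12/s0 MISS; vc=[4]
#2 0x30→b12/s0 L1-HIT; vc=[4]
#3 0x13→b4/s0 VC-HIT; vc=[12]
#4 0x3b→b14/s0 MISS; vc=[12,4]
#5 0x3a→b14/s0 L1-HIT; vc=[12,4]
#6 0x30→b12/s0 VC-HIT; vc=[14,4]
#7 0x30→b12/s0 L1-HIT; vc=[14,4]
#8 0x38→b14/s0 VC-HIT; vc=[12,4]
#9 0x32→b12/s0 VC-HIT; vc=[14,4]
#10 0x33→b12/s0 L1-HIT; vc=[14,4]
#11 0x2a→b10/s0 MISS; vc=[14,4,12]
#12 0x12→b4/s0 VC-HIT; vc=[14,10,12]
#13 0x10→b4/s0 L1-HIT; vc=[14,10,12]

OUTCOME = VC-HIT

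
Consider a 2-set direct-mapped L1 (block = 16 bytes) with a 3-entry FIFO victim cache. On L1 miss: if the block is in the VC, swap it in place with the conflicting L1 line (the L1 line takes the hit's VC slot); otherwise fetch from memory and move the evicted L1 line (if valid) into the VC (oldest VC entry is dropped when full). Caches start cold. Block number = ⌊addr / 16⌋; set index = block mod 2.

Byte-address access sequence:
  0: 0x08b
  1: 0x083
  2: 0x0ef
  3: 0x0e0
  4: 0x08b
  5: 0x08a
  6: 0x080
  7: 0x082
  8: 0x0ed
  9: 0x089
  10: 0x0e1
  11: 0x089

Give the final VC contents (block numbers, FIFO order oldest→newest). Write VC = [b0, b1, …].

#0 0x8b→b8/s0 MISS; vc=[]
#1 0x83→b8/s0 L1-HIT; vc=[]
#2 0xef→b14/s0 MISS; vc=[8]
#3 0xe0→b14/s0 L1-HIT; vc=[8]
#4 0x8b→b8/s0 VC-HIT; vc=[14]
#5 0x8a→b8/s0 L1-HIT; vc=[14]
#6 0x80→b8/s0 L1-HIT; vc=[14]
#7 0x82→b8/s0 L1-HIT; vc=[14]
#8 0xed→b14/s0 VC-HIT; vc=[8]
#9 0x89→b8/s0 VC-HIT; vc=[14]
#10 0xe1→b14/s0 VC-HIT; vc=[8]
#11 0x89→b8/s0 VC-HIT; vc=[14]

VC = [14]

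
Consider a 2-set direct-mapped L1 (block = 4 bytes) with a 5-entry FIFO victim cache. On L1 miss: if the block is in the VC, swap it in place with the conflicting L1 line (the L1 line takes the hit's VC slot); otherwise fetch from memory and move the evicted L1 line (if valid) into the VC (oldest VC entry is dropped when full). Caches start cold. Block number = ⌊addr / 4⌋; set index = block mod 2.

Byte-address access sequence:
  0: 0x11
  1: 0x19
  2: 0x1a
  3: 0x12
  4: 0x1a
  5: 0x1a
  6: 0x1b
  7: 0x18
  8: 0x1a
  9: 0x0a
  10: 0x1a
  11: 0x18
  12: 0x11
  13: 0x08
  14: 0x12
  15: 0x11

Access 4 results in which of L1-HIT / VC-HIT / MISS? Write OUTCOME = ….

OUTCOME = VC-HIT

#0 0x11→b4/s0 MISS; vc=[]
#1 0x19→b6/s0 MISS; vc=[4]
#2 0x1a→b6/s0 L1-HIT; vc=[4]
#3 0x12→b4/s0 VC-HIT; vc=[6]
#4 0x1a→b6/s0 VC-HIT; vc=[4]
#5 0x1a→b6/s0 L1-HIT; vc=[4]
#6 0x1b→b6/s0 L1-HIT; vc=[4]
#7 0x18→b6/s0 L1-HIT; vc=[4]
#8 0x1a→b6/s0 L1-HIT; vc=[4]
#9 0xa→b2/s0 MISS; vc=[4,6]
#10 0x1a→b6/s0 VC-HIT; vc=[4,2]
#11 0x18→b6/s0 L1-HIT; vc=[4,2]
#12 0x11→b4/s0 VC-HIT; vc=[6,2]
#13 0x8→b2/s0 VC-HIT; vc=[6,4]
#14 0x12→b4/s0 VC-HIT; vc=[6,2]
#15 0x11→b4/s0 L1-HIT; vc=[6,2]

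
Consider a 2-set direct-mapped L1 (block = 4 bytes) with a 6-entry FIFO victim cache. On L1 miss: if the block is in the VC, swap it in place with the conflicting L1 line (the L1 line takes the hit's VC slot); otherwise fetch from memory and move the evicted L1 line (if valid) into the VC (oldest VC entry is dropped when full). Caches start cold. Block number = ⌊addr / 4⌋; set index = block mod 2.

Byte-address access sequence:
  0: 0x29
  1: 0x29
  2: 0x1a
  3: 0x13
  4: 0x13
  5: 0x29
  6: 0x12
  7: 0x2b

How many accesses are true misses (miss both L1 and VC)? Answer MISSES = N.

MISSES = 3

#0 0x29→b10/s0 MISS; vc=[]
#1 0x29→b10/s0 L1-HIT; vc=[]
#2 0x1a→b6/s0 MISS; vc=[10]
#3 0x13→b4/s0 MISS; vc=[10,6]
#4 0x13→b4/s0 L1-HIT; vc=[10,6]
#5 0x29→b10/s0 VC-HIT; vc=[4,6]
#6 0x12→b4/s0 VC-HIT; vc=[10,6]
#7 0x2b→b10/s0 VC-HIT; vc=[4,6]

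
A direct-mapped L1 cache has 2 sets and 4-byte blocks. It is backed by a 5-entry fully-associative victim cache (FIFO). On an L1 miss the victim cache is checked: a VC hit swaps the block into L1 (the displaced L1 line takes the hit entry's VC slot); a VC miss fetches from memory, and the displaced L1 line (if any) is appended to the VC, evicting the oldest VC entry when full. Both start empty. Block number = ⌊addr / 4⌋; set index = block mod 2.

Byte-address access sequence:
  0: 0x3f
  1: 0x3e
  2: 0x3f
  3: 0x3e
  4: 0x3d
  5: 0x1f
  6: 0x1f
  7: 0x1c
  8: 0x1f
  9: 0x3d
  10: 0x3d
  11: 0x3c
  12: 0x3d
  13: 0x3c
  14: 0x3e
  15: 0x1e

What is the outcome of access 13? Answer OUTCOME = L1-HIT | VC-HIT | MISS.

OUTCOME = L1-HIT

0: 0x3f (blk 15, set 1) → MISS  vc=[]
1: 0x3e (blk 15, set 1) → L1-HIT  vc=[]
2: 0x3f (blk 15, set 1) → L1-HIT  vc=[]
3: 0x3e (blk 15, set 1) → L1-HIT  vc=[]
4: 0x3d (blk 15, set 1) → L1-HIT  vc=[]
5: 0x1f (blk 7, set 1) → MISS  vc=[15]
6: 0x1f (blk 7, set 1) → L1-HIT  vc=[15]
7: 0x1c (blk 7, set 1) → L1-HIT  vc=[15]
8: 0x1f (blk 7, set 1) → L1-HIT  vc=[15]
9: 0x3d (blk 15, set 1) → VC-HIT  vc=[7]
10: 0x3d (blk 15, set 1) → L1-HIT  vc=[7]
11: 0x3c (blk 15, set 1) → L1-HIT  vc=[7]
12: 0x3d (blk 15, set 1) → L1-HIT  vc=[7]
13: 0x3c (blk 15, set 1) → L1-HIT  vc=[7]
14: 0x3e (blk 15, set 1) → L1-HIT  vc=[7]
15: 0x1e (blk 7, set 1) → VC-HIT  vc=[15]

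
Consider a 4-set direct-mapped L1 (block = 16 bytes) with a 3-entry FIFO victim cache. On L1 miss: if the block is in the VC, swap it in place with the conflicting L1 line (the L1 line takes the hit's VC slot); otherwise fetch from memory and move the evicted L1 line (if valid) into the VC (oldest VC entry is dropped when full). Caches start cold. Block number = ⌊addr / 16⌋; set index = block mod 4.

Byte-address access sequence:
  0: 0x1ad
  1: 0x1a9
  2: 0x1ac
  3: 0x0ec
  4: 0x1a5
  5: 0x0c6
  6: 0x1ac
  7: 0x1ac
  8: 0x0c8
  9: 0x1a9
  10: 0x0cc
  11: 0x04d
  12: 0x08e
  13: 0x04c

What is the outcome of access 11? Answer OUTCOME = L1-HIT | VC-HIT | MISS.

#0 0x1ad→b26/s2 MISS; vc=[]
#1 0x1a9→b26/s2 L1-HIT; vc=[]
#2 0x1ac→b26/s2 L1-HIT; vc=[]
#3 0xec→b14/s2 MISS; vc=[26]
#4 0x1a5→b26/s2 VC-HIT; vc=[14]
#5 0xc6→b12/s0 MISS; vc=[14]
#6 0x1ac→b26/s2 L1-HIT; vc=[14]
#7 0x1ac→b26/s2 L1-HIT; vc=[14]
#8 0xc8→b12/s0 L1-HIT; vc=[14]
#9 0x1a9→b26/s2 L1-HIT; vc=[14]
#10 0xcc→b12/s0 L1-HIT; vc=[14]
#11 0x4d→b4/s0 MISS; vc=[14,12]
#12 0x8e→b8/s0 MISS; vc=[14,12,4]
#13 0x4c→b4/s0 VC-HIT; vc=[14,12,8]

OUTCOME = MISS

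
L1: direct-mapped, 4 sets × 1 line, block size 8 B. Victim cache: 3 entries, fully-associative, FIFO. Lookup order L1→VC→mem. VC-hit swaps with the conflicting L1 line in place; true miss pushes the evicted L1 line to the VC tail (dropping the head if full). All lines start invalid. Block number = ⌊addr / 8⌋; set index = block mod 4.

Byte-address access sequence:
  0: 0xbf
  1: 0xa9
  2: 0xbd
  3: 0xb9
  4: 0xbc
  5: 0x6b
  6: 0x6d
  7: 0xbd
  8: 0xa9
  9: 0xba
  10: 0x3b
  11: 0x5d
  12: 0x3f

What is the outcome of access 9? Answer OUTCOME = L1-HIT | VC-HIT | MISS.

OUTCOME = L1-HIT

  [0] addr=0xbf blk=23 s=3: MISS | VC []
  [1] addr=0xa9 blk=21 s=1: MISS | VC []
  [2] addr=0xbd blk=23 s=3: L1-HIT | VC []
  [3] addr=0xb9 blk=23 s=3: L1-HIT | VC []
  [4] addr=0xbc blk=23 s=3: L1-HIT | VC []
  [5] addr=0x6b blk=13 s=1: MISS | VC [21]
  [6] addr=0x6d blk=13 s=1: L1-HIT | VC [21]
  [7] addr=0xbd blk=23 s=3: L1-HIT | VC [21]
  [8] addr=0xa9 blk=21 s=1: VC-HIT | VC [13]
  [9] addr=0xba blk=23 s=3: L1-HIT | VC [13]
  [10] addr=0x3b blk=7 s=3: MISS | VC [13, 23]
  [11] addr=0x5d blk=11 s=3: MISS | VC [13, 23, 7]
  [12] addr=0x3f blk=7 s=3: VC-HIT | VC [13, 23, 11]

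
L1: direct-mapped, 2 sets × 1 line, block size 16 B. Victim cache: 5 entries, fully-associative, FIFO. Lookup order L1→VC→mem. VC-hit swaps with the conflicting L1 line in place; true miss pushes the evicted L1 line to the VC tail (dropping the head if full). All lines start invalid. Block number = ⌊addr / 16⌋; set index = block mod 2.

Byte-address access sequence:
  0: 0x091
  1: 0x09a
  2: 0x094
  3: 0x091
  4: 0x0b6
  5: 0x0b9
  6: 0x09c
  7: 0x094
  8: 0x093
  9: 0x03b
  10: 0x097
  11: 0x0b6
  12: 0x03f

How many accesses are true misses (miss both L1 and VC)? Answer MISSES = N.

0: 0x91 (blk 9, set 1) → MISS  vc=[]
1: 0x9a (blk 9, set 1) → L1-HIT  vc=[]
2: 0x94 (blk 9, set 1) → L1-HIT  vc=[]
3: 0x91 (blk 9, set 1) → L1-HIT  vc=[]
4: 0xb6 (blk 11, set 1) → MISS  vc=[9]
5: 0xb9 (blk 11, set 1) → L1-HIT  vc=[9]
6: 0x9c (blk 9, set 1) → VC-HIT  vc=[11]
7: 0x94 (blk 9, set 1) → L1-HIT  vc=[11]
8: 0x93 (blk 9, set 1) → L1-HIT  vc=[11]
9: 0x3b (blk 3, set 1) → MISS  vc=[11, 9]
10: 0x97 (blk 9, set 1) → VC-HIT  vc=[11, 3]
11: 0xb6 (blk 11, set 1) → VC-HIT  vc=[9, 3]
12: 0x3f (blk 3, set 1) → VC-HIT  vc=[9, 11]

MISSES = 3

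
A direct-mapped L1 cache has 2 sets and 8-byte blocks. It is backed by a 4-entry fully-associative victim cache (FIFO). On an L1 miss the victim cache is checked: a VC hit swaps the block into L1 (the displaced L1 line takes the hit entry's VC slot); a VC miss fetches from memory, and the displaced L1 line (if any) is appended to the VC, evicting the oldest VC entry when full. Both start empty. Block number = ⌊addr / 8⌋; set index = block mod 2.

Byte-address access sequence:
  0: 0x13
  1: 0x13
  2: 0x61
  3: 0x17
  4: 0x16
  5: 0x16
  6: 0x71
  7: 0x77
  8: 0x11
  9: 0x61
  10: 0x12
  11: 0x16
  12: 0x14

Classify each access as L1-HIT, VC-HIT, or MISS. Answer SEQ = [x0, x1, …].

SEQ = [MISS, L1-HIT, MISS, VC-HIT, L1-HIT, L1-HIT, MISS, L1-HIT, VC-HIT, VC-HIT, VC-HIT, L1-HIT, L1-HIT]

  [0] addr=0x13 blk=2 s=0: MISS | VC []
  [1] addr=0x13 blk=2 s=0: L1-HIT | VC []
  [2] addr=0x61 blk=12 s=0: MISS | VC [2]
  [3] addr=0x17 blk=2 s=0: VC-HIT | VC [12]
  [4] addr=0x16 blk=2 s=0: L1-HIT | VC [12]
  [5] addr=0x16 blk=2 s=0: L1-HIT | VC [12]
  [6] addr=0x71 blk=14 s=0: MISS | VC [12, 2]
  [7] addr=0x77 blk=14 s=0: L1-HIT | VC [12, 2]
  [8] addr=0x11 blk=2 s=0: VC-HIT | VC [12, 14]
  [9] addr=0x61 blk=12 s=0: VC-HIT | VC [2, 14]
  [10] addr=0x12 blk=2 s=0: VC-HIT | VC [12, 14]
  [11] addr=0x16 blk=2 s=0: L1-HIT | VC [12, 14]
  [12] addr=0x14 blk=2 s=0: L1-HIT | VC [12, 14]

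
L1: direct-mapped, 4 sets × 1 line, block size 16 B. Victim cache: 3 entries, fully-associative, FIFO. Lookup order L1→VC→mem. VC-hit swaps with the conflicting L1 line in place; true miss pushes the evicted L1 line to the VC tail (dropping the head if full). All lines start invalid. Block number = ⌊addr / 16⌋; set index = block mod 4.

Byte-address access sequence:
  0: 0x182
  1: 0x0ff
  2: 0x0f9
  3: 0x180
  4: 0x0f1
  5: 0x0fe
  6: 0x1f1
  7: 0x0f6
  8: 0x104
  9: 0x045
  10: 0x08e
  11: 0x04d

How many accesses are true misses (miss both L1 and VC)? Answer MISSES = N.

0: 0x182 (blk 24, set 0) → MISS  vc=[]
1: 0xff (blk 15, set 3) → MISS  vc=[]
2: 0xf9 (blk 15, set 3) → L1-HIT  vc=[]
3: 0x180 (blk 24, set 0) → L1-HIT  vc=[]
4: 0xf1 (blk 15, set 3) → L1-HIT  vc=[]
5: 0xfe (blk 15, set 3) → L1-HIT  vc=[]
6: 0x1f1 (blk 31, set 3) → MISS  vc=[15]
7: 0xf6 (blk 15, set 3) → VC-HIT  vc=[31]
8: 0x104 (blk 16, set 0) → MISS  vc=[31, 24]
9: 0x45 (blk 4, set 0) → MISS  vc=[31, 24, 16]
10: 0x8e (blk 8, set 0) → MISS  vc=[24, 16, 4]
11: 0x4d (blk 4, set 0) → VC-HIT  vc=[24, 16, 8]

MISSES = 6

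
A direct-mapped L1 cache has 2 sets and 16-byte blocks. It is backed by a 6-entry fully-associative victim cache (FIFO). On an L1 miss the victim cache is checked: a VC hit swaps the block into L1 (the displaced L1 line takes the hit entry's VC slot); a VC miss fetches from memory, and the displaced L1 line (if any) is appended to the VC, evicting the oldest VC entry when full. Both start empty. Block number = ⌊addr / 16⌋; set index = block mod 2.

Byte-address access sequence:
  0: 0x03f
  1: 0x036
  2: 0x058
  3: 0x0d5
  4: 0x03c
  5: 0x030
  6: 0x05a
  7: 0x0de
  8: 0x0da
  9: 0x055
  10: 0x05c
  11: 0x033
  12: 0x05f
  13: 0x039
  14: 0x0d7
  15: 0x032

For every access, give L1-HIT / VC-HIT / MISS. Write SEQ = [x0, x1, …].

SEQ = [MISS, L1-HIT, MISS, MISS, VC-HIT, L1-HIT, VC-HIT, VC-HIT, L1-HIT, VC-HIT, L1-HIT, VC-HIT, VC-HIT, VC-HIT, VC-HIT, VC-HIT]

  [0] addr=0x3f blk=3 s=1: MISS | VC []
  [1] addr=0x36 blk=3 s=1: L1-HIT | VC []
  [2] addr=0x58 blk=5 s=1: MISS | VC [3]
  [3] addr=0xd5 blk=13 s=1: MISS | VC [3, 5]
  [4] addr=0x3c blk=3 s=1: VC-HIT | VC [13, 5]
  [5] addr=0x30 blk=3 s=1: L1-HIT | VC [13, 5]
  [6] addr=0x5a blk=5 s=1: VC-HIT | VC [13, 3]
  [7] addr=0xde blk=13 s=1: VC-HIT | VC [5, 3]
  [8] addr=0xda blk=13 s=1: L1-HIT | VC [5, 3]
  [9] addr=0x55 blk=5 s=1: VC-HIT | VC [13, 3]
  [10] addr=0x5c blk=5 s=1: L1-HIT | VC [13, 3]
  [11] addr=0x33 blk=3 s=1: VC-HIT | VC [13, 5]
  [12] addr=0x5f blk=5 s=1: VC-HIT | VC [13, 3]
  [13] addr=0x39 blk=3 s=1: VC-HIT | VC [13, 5]
  [14] addr=0xd7 blk=13 s=1: VC-HIT | VC [3, 5]
  [15] addr=0x32 blk=3 s=1: VC-HIT | VC [13, 5]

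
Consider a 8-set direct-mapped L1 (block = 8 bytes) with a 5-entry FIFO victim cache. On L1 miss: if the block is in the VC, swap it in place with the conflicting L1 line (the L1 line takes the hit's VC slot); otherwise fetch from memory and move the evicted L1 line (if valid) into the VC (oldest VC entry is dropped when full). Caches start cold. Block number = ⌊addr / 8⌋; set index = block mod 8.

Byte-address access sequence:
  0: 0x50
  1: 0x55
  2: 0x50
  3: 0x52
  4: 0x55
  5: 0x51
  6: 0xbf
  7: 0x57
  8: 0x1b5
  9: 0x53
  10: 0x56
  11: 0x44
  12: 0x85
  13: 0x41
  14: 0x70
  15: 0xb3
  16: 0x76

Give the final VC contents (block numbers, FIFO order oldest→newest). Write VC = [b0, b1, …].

#0 0x50→b10/s2 MISS; vc=[]
#1 0x55→b10/s2 L1-HIT; vc=[]
#2 0x50→b10/s2 L1-HIT; vc=[]
#3 0x52→b10/s2 L1-HIT; vc=[]
#4 0x55→b10/s2 L1-HIT; vc=[]
#5 0x51→b10/s2 L1-HIT; vc=[]
#6 0xbf→b23/s7 MISS; vc=[]
#7 0x57→b10/s2 L1-HIT; vc=[]
#8 0x1b5→b54/s6 MISS; vc=[]
#9 0x53→b10/s2 L1-HIT; vc=[]
#10 0x56→b10/s2 L1-HIT; vc=[]
#11 0x44→b8/s0 MISS; vc=[]
#12 0x85→b16/s0 MISS; vc=[8]
#13 0x41→b8/s0 VC-HIT; vc=[16]
#14 0x70→b14/s6 MISS; vc=[16,54]
#15 0xb3→b22/s6 MISS; vc=[16,54,14]
#16 0x76→b14/s6 VC-HIT; vc=[16,54,22]

VC = [16, 54, 22]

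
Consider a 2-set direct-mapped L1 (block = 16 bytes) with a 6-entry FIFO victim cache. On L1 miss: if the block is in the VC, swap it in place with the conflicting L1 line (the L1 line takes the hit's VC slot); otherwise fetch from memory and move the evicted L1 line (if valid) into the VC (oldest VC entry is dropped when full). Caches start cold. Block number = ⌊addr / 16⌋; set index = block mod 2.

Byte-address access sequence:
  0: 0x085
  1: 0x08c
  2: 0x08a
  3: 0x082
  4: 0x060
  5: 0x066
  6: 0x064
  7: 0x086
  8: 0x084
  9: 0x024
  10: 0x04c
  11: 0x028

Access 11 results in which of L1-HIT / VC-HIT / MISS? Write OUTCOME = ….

OUTCOME = VC-HIT

#0 0x85→b8/s0 MISS; vc=[]
#1 0x8c→b8/s0 L1-HIT; vc=[]
#2 0x8a→b8/s0 L1-HIT; vc=[]
#3 0x82→b8/s0 L1-HIT; vc=[]
#4 0x60→b6/s0 MISS; vc=[8]
#5 0x66→b6/s0 L1-HIT; vc=[8]
#6 0x64→b6/s0 L1-HIT; vc=[8]
#7 0x86→b8/s0 VC-HIT; vc=[6]
#8 0x84→b8/s0 L1-HIT; vc=[6]
#9 0x24→b2/s0 MISS; vc=[6,8]
#10 0x4c→b4/s0 MISS; vc=[6,8,2]
#11 0x28→b2/s0 VC-HIT; vc=[6,8,4]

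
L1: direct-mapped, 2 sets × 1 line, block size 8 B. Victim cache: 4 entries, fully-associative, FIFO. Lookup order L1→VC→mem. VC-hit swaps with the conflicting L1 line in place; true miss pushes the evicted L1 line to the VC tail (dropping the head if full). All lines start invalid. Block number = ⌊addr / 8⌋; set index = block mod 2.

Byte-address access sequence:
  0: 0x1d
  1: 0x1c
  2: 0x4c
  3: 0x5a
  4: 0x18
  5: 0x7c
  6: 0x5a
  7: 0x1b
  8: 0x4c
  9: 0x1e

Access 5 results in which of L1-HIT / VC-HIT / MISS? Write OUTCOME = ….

0: 0x1d (blk 3, set 1) → MISS  vc=[]
1: 0x1c (blk 3, set 1) → L1-HIT  vc=[]
2: 0x4c (blk 9, set 1) → MISS  vc=[3]
3: 0x5a (blk 11, set 1) → MISS  vc=[3, 9]
4: 0x18 (blk 3, set 1) → VC-HIT  vc=[11, 9]
5: 0x7c (blk 15, set 1) → MISS  vc=[11, 9, 3]
6: 0x5a (blk 11, set 1) → VC-HIT  vc=[15, 9, 3]
7: 0x1b (blk 3, set 1) → VC-HIT  vc=[15, 9, 11]
8: 0x4c (blk 9, set 1) → VC-HIT  vc=[15, 3, 11]
9: 0x1e (blk 3, set 1) → VC-HIT  vc=[15, 9, 11]

OUTCOME = MISS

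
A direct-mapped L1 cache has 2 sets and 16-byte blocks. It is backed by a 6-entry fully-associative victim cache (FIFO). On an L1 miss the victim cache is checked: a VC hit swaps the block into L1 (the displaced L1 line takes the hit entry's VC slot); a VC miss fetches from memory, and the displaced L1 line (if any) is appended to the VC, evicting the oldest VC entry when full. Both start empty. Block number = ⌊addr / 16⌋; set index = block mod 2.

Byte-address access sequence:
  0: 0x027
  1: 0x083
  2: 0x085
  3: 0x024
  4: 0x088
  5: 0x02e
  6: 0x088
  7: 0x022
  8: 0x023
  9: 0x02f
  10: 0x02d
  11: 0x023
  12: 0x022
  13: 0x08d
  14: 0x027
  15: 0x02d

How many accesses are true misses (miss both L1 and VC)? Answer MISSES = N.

MISSES = 2

#0 0x27→b2/s0 MISS; vc=[]
#1 0x83→b8/s0 MISS; vc=[2]
#2 0x85→b8/s0 L1-HIT; vc=[2]
#3 0x24→b2/s0 VC-HIT; vc=[8]
#4 0x88→b8/s0 VC-HIT; vc=[2]
#5 0x2e→b2/s0 VC-HIT; vc=[8]
#6 0x88→b8/s0 VC-HIT; vc=[2]
#7 0x22→b2/s0 VC-HIT; vc=[8]
#8 0x23→b2/s0 L1-HIT; vc=[8]
#9 0x2f→b2/s0 L1-HIT; vc=[8]
#10 0x2d→b2/s0 L1-HIT; vc=[8]
#11 0x23→b2/s0 L1-HIT; vc=[8]
#12 0x22→b2/s0 L1-HIT; vc=[8]
#13 0x8d→b8/s0 VC-HIT; vc=[2]
#14 0x27→b2/s0 VC-HIT; vc=[8]
#15 0x2d→b2/s0 L1-HIT; vc=[8]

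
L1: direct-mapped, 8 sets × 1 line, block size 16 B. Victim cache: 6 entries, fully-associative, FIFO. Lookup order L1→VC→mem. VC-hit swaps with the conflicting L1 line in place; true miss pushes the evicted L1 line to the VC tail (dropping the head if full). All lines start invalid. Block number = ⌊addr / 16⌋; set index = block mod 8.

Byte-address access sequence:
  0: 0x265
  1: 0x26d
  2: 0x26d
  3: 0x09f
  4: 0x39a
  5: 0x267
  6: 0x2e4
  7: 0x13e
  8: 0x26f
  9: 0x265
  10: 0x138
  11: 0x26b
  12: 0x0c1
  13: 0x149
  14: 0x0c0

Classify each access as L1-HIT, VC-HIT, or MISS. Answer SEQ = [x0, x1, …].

SEQ = [MISS, L1-HIT, L1-HIT, MISS, MISS, L1-HIT, MISS, MISS, VC-HIT, L1-HIT, L1-HIT, L1-HIT, MISS, MISS, VC-HIT]

  [0] addr=0x265 blk=38 s=6: MISS | VC []
  [1] addr=0x26d blk=38 s=6: L1-HIT | VC []
  [2] addr=0x26d blk=38 s=6: L1-HIT | VC []
  [3] addr=0x9f blk=9 s=1: MISS | VC []
  [4] addr=0x39a blk=57 s=1: MISS | VC [9]
  [5] addr=0x267 blk=38 s=6: L1-HIT | VC [9]
  [6] addr=0x2e4 blk=46 s=6: MISS | VC [9, 38]
  [7] addr=0x13e blk=19 s=3: MISS | VC [9, 38]
  [8] addr=0x26f blk=38 s=6: VC-HIT | VC [9, 46]
  [9] addr=0x265 blk=38 s=6: L1-HIT | VC [9, 46]
  [10] addr=0x138 blk=19 s=3: L1-HIT | VC [9, 46]
  [11] addr=0x26b blk=38 s=6: L1-HIT | VC [9, 46]
  [12] addr=0xc1 blk=12 s=4: MISS | VC [9, 46]
  [13] addr=0x149 blk=20 s=4: MISS | VC [9, 46, 12]
  [14] addr=0xc0 blk=12 s=4: VC-HIT | VC [9, 46, 20]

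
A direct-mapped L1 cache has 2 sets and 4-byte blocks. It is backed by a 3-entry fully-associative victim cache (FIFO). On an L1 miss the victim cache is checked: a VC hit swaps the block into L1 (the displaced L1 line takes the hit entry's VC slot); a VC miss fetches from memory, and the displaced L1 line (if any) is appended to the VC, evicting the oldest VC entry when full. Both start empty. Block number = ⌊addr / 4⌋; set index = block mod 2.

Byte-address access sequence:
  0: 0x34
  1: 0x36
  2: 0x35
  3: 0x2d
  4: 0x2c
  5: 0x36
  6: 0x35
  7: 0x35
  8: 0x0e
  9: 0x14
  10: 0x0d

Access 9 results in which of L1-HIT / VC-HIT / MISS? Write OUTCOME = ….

#0 0x34→b13/s1 MISS; vc=[]
#1 0x36→b13/s1 L1-HIT; vc=[]
#2 0x35→b13/s1 L1-HIT; vc=[]
#3 0x2d→b11/s1 MISS; vc=[13]
#4 0x2c→b11/s1 L1-HIT; vc=[13]
#5 0x36→b13/s1 VC-HIT; vc=[11]
#6 0x35→b13/s1 L1-HIT; vc=[11]
#7 0x35→b13/s1 L1-HIT; vc=[11]
#8 0xe→b3/s1 MISS; vc=[11,13]
#9 0x14→b5/s1 MISS; vc=[11,13,3]
#10 0xd→b3/s1 VC-HIT; vc=[11,13,5]

OUTCOME = MISS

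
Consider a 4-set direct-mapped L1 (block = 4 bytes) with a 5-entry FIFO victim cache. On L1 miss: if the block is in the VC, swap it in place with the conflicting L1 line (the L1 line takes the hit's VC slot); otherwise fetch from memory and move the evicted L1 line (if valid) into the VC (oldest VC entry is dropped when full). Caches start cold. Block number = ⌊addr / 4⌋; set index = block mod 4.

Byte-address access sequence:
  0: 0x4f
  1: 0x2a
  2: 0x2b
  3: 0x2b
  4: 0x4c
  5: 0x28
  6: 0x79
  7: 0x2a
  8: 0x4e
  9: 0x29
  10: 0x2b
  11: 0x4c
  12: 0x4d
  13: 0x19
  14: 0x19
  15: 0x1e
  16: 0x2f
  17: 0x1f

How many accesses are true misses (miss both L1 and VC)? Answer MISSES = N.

  [0] addr=0x4f blk=19 s=3: MISS | VC []
  [1] addr=0x2a blk=10 s=2: MISS | VC []
  [2] addr=0x2b blk=10 s=2: L1-HIT | VC []
  [3] addr=0x2b blk=10 s=2: L1-HIT | VC []
  [4] addr=0x4c blk=19 s=3: L1-HIT | VC []
  [5] addr=0x28 blk=10 s=2: L1-HIT | VC []
  [6] addr=0x79 blk=30 s=2: MISS | VC [10]
  [7] addr=0x2a blk=10 s=2: VC-HIT | VC [30]
  [8] addr=0x4e blk=19 s=3: L1-HIT | VC [30]
  [9] addr=0x29 blk=10 s=2: L1-HIT | VC [30]
  [10] addr=0x2b blk=10 s=2: L1-HIT | VC [30]
  [11] addr=0x4c blk=19 s=3: L1-HIT | VC [30]
  [12] addr=0x4d blk=19 s=3: L1-HIT | VC [30]
  [13] addr=0x19 blk=6 s=2: MISS | VC [30, 10]
  [14] addr=0x19 blk=6 s=2: L1-HIT | VC [30, 10]
  [15] addr=0x1e blk=7 s=3: MISS | VC [30, 10, 19]
  [16] addr=0x2f blk=11 s=3: MISS | VC [30, 10, 19, 7]
  [17] addr=0x1f blk=7 s=3: VC-HIT | VC [30, 10, 19, 11]

MISSES = 6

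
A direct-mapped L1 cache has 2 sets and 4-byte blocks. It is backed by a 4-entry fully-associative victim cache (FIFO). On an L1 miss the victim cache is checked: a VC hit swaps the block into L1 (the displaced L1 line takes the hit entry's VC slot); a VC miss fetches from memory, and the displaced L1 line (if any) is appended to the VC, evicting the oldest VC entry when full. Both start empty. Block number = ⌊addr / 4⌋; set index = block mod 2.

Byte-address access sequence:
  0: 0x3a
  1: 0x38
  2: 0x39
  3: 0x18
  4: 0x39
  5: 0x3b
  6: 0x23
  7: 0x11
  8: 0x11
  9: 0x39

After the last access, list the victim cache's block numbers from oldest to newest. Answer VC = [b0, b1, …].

0: 0x3a (blk 14, set 0) → MISS  vc=[]
1: 0x38 (blk 14, set 0) → L1-HIT  vc=[]
2: 0x39 (blk 14, set 0) → L1-HIT  vc=[]
3: 0x18 (blk 6, set 0) → MISS  vc=[14]
4: 0x39 (blk 14, set 0) → VC-HIT  vc=[6]
5: 0x3b (blk 14, set 0) → L1-HIT  vc=[6]
6: 0x23 (blk 8, set 0) → MISS  vc=[6, 14]
7: 0x11 (blk 4, set 0) → MISS  vc=[6, 14, 8]
8: 0x11 (blk 4, set 0) → L1-HIT  vc=[6, 14, 8]
9: 0x39 (blk 14, set 0) → VC-HIT  vc=[6, 4, 8]

VC = [6, 4, 8]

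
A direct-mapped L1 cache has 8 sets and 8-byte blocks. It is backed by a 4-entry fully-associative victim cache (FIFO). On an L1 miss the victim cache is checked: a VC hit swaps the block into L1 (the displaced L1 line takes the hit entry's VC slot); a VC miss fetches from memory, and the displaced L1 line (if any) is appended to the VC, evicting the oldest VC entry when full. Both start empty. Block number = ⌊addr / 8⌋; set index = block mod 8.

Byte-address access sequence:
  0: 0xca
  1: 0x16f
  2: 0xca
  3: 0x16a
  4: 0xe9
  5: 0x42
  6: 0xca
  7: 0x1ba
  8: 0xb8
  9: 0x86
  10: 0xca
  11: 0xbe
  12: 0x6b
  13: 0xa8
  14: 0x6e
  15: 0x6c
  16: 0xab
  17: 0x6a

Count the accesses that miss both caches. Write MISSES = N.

MISSES = 9

0: 0xca (blk 25, set 1) → MISS  vc=[]
1: 0x16f (blk 45, set 5) → MISS  vc=[]
2: 0xca (blk 25, set 1) → L1-HIT  vc=[]
3: 0x16a (blk 45, set 5) → L1-HIT  vc=[]
4: 0xe9 (blk 29, set 5) → MISS  vc=[45]
5: 0x42 (blk 8, set 0) → MISS  vc=[45]
6: 0xca (blk 25, set 1) → L1-HIT  vc=[45]
7: 0x1ba (blk 55, set 7) → MISS  vc=[45]
8: 0xb8 (blk 23, set 7) → MISS  vc=[45, 55]
9: 0x86 (blk 16, set 0) → MISS  vc=[45, 55, 8]
10: 0xca (blk 25, set 1) → L1-HIT  vc=[45, 55, 8]
11: 0xbe (blk 23, set 7) → L1-HIT  vc=[45, 55, 8]
12: 0x6b (blk 13, set 5) → MISS  vc=[45, 55, 8, 29]
13: 0xa8 (blk 21, set 5) → MISS  vc=[55, 8, 29, 13]
14: 0x6e (blk 13, set 5) → VC-HIT  vc=[55, 8, 29, 21]
15: 0x6c (blk 13, set 5) → L1-HIT  vc=[55, 8, 29, 21]
16: 0xab (blk 21, set 5) → VC-HIT  vc=[55, 8, 29, 13]
17: 0x6a (blk 13, set 5) → VC-HIT  vc=[55, 8, 29, 21]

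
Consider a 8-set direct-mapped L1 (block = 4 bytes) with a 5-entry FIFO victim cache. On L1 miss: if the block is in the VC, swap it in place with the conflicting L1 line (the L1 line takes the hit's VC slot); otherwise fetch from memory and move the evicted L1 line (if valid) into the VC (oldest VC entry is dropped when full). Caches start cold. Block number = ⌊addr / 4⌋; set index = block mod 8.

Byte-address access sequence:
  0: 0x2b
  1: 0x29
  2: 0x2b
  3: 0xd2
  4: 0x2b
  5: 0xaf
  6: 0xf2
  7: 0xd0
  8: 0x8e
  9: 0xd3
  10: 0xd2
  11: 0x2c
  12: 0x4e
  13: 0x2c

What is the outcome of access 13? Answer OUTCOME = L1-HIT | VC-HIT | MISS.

  [0] addr=0x2b blk=10 s=2: MISS | VC []
  [1] addr=0x29 blk=10 s=2: L1-HIT | VC []
  [2] addr=0x2b blk=10 s=2: L1-HIT | VC []
  [3] addr=0xd2 blk=52 s=4: MISS | VC []
  [4] addr=0x2b blk=10 s=2: L1-HIT | VC []
  [5] addr=0xaf blk=43 s=3: MISS | VC []
  [6] addr=0xf2 blk=60 s=4: MISS | VC [52]
  [7] addr=0xd0 blk=52 s=4: VC-HIT | VC [60]
  [8] addr=0x8e blk=35 s=3: MISS | VC [60, 43]
  [9] addr=0xd3 blk=52 s=4: L1-HIT | VC [60, 43]
  [10] addr=0xd2 blk=52 s=4: L1-HIT | VC [60, 43]
  [11] addr=0x2c blk=11 s=3: MISS | VC [60, 43, 35]
  [12] addr=0x4e blk=19 s=3: MISS | VC [60, 43, 35, 11]
  [13] addr=0x2c blk=11 s=3: VC-HIT | VC [60, 43, 35, 19]

OUTCOME = VC-HIT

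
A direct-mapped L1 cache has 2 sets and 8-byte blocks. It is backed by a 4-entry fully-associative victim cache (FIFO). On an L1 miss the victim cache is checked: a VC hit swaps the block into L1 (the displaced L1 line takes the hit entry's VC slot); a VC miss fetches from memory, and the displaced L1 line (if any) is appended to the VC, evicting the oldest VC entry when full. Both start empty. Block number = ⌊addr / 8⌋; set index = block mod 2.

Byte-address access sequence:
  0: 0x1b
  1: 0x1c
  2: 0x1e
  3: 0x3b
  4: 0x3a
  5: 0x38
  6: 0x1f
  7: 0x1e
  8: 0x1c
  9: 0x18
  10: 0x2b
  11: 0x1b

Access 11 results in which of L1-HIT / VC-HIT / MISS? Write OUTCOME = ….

OUTCOME = VC-HIT

0: 0x1b (blk 3, set 1) → MISS  vc=[]
1: 0x1c (blk 3, set 1) → L1-HIT  vc=[]
2: 0x1e (blk 3, set 1) → L1-HIT  vc=[]
3: 0x3b (blk 7, set 1) → MISS  vc=[3]
4: 0x3a (blk 7, set 1) → L1-HIT  vc=[3]
5: 0x38 (blk 7, set 1) → L1-HIT  vc=[3]
6: 0x1f (blk 3, set 1) → VC-HIT  vc=[7]
7: 0x1e (blk 3, set 1) → L1-HIT  vc=[7]
8: 0x1c (blk 3, set 1) → L1-HIT  vc=[7]
9: 0x18 (blk 3, set 1) → L1-HIT  vc=[7]
10: 0x2b (blk 5, set 1) → MISS  vc=[7, 3]
11: 0x1b (blk 3, set 1) → VC-HIT  vc=[7, 5]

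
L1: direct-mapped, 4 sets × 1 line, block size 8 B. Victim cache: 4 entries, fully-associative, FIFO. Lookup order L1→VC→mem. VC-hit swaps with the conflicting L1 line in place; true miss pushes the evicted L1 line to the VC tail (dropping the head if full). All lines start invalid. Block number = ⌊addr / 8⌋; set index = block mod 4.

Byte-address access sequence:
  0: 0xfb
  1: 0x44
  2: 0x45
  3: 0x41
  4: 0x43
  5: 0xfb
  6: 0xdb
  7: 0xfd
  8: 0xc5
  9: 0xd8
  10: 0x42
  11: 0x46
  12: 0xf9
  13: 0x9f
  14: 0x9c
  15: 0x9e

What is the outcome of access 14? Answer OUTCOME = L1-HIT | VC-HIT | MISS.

0: 0xfb (blk 31, set 3) → MISS  vc=[]
1: 0x44 (blk 8, set 0) → MISS  vc=[]
2: 0x45 (blk 8, set 0) → L1-HIT  vc=[]
3: 0x41 (blk 8, set 0) → L1-HIT  vc=[]
4: 0x43 (blk 8, set 0) → L1-HIT  vc=[]
5: 0xfb (blk 31, set 3) → L1-HIT  vc=[]
6: 0xdb (blk 27, set 3) → MISS  vc=[31]
7: 0xfd (blk 31, set 3) → VC-HIT  vc=[27]
8: 0xc5 (blk 24, set 0) → MISS  vc=[27, 8]
9: 0xd8 (blk 27, set 3) → VC-HIT  vc=[31, 8]
10: 0x42 (blk 8, set 0) → VC-HIT  vc=[31, 24]
11: 0x46 (blk 8, set 0) → L1-HIT  vc=[31, 24]
12: 0xf9 (blk 31, set 3) → VC-HIT  vc=[27, 24]
13: 0x9f (blk 19, set 3) → MISS  vc=[27, 24, 31]
14: 0x9c (blk 19, set 3) → L1-HIT  vc=[27, 24, 31]
15: 0x9e (blk 19, set 3) → L1-HIT  vc=[27, 24, 31]

OUTCOME = L1-HIT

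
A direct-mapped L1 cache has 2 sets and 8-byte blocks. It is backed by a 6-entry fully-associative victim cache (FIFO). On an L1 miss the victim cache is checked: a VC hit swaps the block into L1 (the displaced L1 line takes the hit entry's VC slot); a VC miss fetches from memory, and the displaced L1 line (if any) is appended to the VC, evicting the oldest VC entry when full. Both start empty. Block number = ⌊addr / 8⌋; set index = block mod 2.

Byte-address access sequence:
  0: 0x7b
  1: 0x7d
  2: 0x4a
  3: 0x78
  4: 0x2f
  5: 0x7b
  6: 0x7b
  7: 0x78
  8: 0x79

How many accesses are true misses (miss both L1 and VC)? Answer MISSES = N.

0: 0x7b (blk 15, set 1) → MISS  vc=[]
1: 0x7d (blk 15, set 1) → L1-HIT  vc=[]
2: 0x4a (blk 9, set 1) → MISS  vc=[15]
3: 0x78 (blk 15, set 1) → VC-HIT  vc=[9]
4: 0x2f (blk 5, set 1) → MISS  vc=[9, 15]
5: 0x7b (blk 15, set 1) → VC-HIT  vc=[9, 5]
6: 0x7b (blk 15, set 1) → L1-HIT  vc=[9, 5]
7: 0x78 (blk 15, set 1) → L1-HIT  vc=[9, 5]
8: 0x79 (blk 15, set 1) → L1-HIT  vc=[9, 5]

MISSES = 3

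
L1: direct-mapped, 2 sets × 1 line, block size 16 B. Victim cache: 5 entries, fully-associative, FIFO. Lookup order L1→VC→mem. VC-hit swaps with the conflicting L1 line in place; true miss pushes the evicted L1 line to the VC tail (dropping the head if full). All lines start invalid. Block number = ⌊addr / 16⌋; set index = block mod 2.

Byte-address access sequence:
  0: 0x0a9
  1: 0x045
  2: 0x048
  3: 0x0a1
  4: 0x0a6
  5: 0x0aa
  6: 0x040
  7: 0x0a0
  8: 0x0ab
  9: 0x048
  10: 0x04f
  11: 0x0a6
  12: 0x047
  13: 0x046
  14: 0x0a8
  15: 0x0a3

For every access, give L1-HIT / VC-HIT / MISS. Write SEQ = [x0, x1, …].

SEQ = [MISS, MISS, L1-HIT, VC-HIT, L1-HIT, L1-HIT, VC-HIT, VC-HIT, L1-HIT, VC-HIT, L1-HIT, VC-HIT, VC-HIT, L1-HIT, VC-HIT, L1-HIT]

#0 0xa9→b10/s0 MISS; vc=[]
#1 0x45→b4/s0 MISS; vc=[10]
#2 0x48→b4/s0 L1-HIT; vc=[10]
#3 0xa1→b10/s0 VC-HIT; vc=[4]
#4 0xa6→b10/s0 L1-HIT; vc=[4]
#5 0xaa→b10/s0 L1-HIT; vc=[4]
#6 0x40→b4/s0 VC-HIT; vc=[10]
#7 0xa0→b10/s0 VC-HIT; vc=[4]
#8 0xab→b10/s0 L1-HIT; vc=[4]
#9 0x48→b4/s0 VC-HIT; vc=[10]
#10 0x4f→b4/s0 L1-HIT; vc=[10]
#11 0xa6→b10/s0 VC-HIT; vc=[4]
#12 0x47→b4/s0 VC-HIT; vc=[10]
#13 0x46→b4/s0 L1-HIT; vc=[10]
#14 0xa8→b10/s0 VC-HIT; vc=[4]
#15 0xa3→b10/s0 L1-HIT; vc=[4]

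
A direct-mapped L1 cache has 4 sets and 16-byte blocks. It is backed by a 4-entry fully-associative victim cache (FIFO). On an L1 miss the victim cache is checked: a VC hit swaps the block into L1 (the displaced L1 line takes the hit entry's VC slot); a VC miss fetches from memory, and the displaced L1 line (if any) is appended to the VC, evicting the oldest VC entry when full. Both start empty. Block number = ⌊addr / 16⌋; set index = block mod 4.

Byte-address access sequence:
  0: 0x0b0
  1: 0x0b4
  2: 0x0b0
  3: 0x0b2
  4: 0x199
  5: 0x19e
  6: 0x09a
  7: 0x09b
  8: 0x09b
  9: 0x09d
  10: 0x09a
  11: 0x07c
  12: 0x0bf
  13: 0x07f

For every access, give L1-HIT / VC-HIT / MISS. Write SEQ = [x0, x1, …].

  [0] addr=0xb0 blk=11 s=3: MISS | VC []
  [1] addr=0xb4 blk=11 s=3: L1-HIT | VC []
  [2] addr=0xb0 blk=11 s=3: L1-HIT | VC []
  [3] addr=0xb2 blk=11 s=3: L1-HIT | VC []
  [4] addr=0x199 blk=25 s=1: MISS | VC []
  [5] addr=0x19e blk=25 s=1: L1-HIT | VC []
  [6] addr=0x9a blk=9 s=1: MISS | VC [25]
  [7] addr=0x9b blk=9 s=1: L1-HIT | VC [25]
  [8] addr=0x9b blk=9 s=1: L1-HIT | VC [25]
  [9] addr=0x9d blk=9 s=1: L1-HIT | VC [25]
  [10] addr=0x9a blk=9 s=1: L1-HIT | VC [25]
  [11] addr=0x7c blk=7 s=3: MISS | VC [25, 11]
  [12] addr=0xbf blk=11 s=3: VC-HIT | VC [25, 7]
  [13] addr=0x7f blk=7 s=3: VC-HIT | VC [25, 11]

SEQ = [MISS, L1-HIT, L1-HIT, L1-HIT, MISS, L1-HIT, MISS, L1-HIT, L1-HIT, L1-HIT, L1-HIT, MISS, VC-HIT, VC-HIT]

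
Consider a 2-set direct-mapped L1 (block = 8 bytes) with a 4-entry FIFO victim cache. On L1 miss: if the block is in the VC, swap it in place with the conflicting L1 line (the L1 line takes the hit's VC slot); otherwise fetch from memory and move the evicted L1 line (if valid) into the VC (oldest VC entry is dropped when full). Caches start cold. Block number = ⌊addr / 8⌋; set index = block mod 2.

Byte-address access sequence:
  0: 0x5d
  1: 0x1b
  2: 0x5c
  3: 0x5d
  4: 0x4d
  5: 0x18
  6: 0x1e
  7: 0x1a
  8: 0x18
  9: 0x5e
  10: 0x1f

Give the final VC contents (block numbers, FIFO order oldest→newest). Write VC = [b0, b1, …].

VC = [9, 11]

#0 0x5d→b11/s1 MISS; vc=[]
#1 0x1b→b3/s1 MISS; vc=[11]
#2 0x5c→b11/s1 VC-HIT; vc=[3]
#3 0x5d→b11/s1 L1-HIT; vc=[3]
#4 0x4d→b9/s1 MISS; vc=[3,11]
#5 0x18→b3/s1 VC-HIT; vc=[9,11]
#6 0x1e→b3/s1 L1-HIT; vc=[9,11]
#7 0x1a→b3/s1 L1-HIT; vc=[9,11]
#8 0x18→b3/s1 L1-HIT; vc=[9,11]
#9 0x5e→b11/s1 VC-HIT; vc=[9,3]
#10 0x1f→b3/s1 VC-HIT; vc=[9,11]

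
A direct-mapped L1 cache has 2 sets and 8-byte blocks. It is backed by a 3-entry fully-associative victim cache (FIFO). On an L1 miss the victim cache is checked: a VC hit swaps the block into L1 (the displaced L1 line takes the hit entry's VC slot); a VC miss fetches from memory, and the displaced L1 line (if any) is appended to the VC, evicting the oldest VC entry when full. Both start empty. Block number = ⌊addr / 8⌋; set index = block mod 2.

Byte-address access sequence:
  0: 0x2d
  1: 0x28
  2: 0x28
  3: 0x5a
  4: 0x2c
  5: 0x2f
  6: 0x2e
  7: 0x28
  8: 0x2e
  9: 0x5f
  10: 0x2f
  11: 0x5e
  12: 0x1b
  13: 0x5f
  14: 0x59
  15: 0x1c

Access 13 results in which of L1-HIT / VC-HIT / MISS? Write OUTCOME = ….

  [0] addr=0x2d blk=5 s=1: MISS | VC []
  [1] addr=0x28 blk=5 s=1: L1-HIT | VC []
  [2] addr=0x28 blk=5 s=1: L1-HIT | VC []
  [3] addr=0x5a blk=11 s=1: MISS | VC [5]
  [4] addr=0x2c blk=5 s=1: VC-HIT | VC [11]
  [5] addr=0x2f blk=5 s=1: L1-HIT | VC [11]
  [6] addr=0x2e blk=5 s=1: L1-HIT | VC [11]
  [7] addr=0x28 blk=5 s=1: L1-HIT | VC [11]
  [8] addr=0x2e blk=5 s=1: L1-HIT | VC [11]
  [9] addr=0x5f blk=11 s=1: VC-HIT | VC [5]
  [10] addr=0x2f blk=5 s=1: VC-HIT | VC [11]
  [11] addr=0x5e blk=11 s=1: VC-HIT | VC [5]
  [12] addr=0x1b blk=3 s=1: MISS | VC [5, 11]
  [13] addr=0x5f blk=11 s=1: VC-HIT | VC [5, 3]
  [14] addr=0x59 blk=11 s=1: L1-HIT | VC [5, 3]
  [15] addr=0x1c blk=3 s=1: VC-HIT | VC [5, 11]

OUTCOME = VC-HIT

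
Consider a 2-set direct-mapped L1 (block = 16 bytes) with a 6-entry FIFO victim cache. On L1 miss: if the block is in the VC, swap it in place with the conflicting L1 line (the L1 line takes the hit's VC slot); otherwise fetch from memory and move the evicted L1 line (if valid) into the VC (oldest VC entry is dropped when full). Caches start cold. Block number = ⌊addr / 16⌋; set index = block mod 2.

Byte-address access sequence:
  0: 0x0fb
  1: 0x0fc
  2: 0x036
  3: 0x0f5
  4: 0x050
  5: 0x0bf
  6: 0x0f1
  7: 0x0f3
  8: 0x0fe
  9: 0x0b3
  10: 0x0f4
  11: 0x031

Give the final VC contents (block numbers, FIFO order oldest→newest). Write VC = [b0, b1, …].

VC = [15, 11, 5]

0: 0xfb (blk 15, set 1) → MISS  vc=[]
1: 0xfc (blk 15, set 1) → L1-HIT  vc=[]
2: 0x36 (blk 3, set 1) → MISS  vc=[15]
3: 0xf5 (blk 15, set 1) → VC-HIT  vc=[3]
4: 0x50 (blk 5, set 1) → MISS  vc=[3, 15]
5: 0xbf (blk 11, set 1) → MISS  vc=[3, 15, 5]
6: 0xf1 (blk 15, set 1) → VC-HIT  vc=[3, 11, 5]
7: 0xf3 (blk 15, set 1) → L1-HIT  vc=[3, 11, 5]
8: 0xfe (blk 15, set 1) → L1-HIT  vc=[3, 11, 5]
9: 0xb3 (blk 11, set 1) → VC-HIT  vc=[3, 15, 5]
10: 0xf4 (blk 15, set 1) → VC-HIT  vc=[3, 11, 5]
11: 0x31 (blk 3, set 1) → VC-HIT  vc=[15, 11, 5]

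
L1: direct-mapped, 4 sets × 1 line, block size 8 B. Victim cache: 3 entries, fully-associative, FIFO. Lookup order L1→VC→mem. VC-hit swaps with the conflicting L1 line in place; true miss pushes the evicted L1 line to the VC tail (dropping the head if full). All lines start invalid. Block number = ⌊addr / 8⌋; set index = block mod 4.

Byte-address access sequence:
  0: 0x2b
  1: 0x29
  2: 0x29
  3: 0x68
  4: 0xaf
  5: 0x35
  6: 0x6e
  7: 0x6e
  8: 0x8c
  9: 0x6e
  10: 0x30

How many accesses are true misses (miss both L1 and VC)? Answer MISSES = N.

MISSES = 5

0: 0x2b (blk 5, set 1) → MISS  vc=[]
1: 0x29 (blk 5, set 1) → L1-HIT  vc=[]
2: 0x29 (blk 5, set 1) → L1-HIT  vc=[]
3: 0x68 (blk 13, set 1) → MISS  vc=[5]
4: 0xaf (blk 21, set 1) → MISS  vc=[5, 13]
5: 0x35 (blk 6, set 2) → MISS  vc=[5, 13]
6: 0x6e (blk 13, set 1) → VC-HIT  vc=[5, 21]
7: 0x6e (blk 13, set 1) → L1-HIT  vc=[5, 21]
8: 0x8c (blk 17, set 1) → MISS  vc=[5, 21, 13]
9: 0x6e (blk 13, set 1) → VC-HIT  vc=[5, 21, 17]
10: 0x30 (blk 6, set 2) → L1-HIT  vc=[5, 21, 17]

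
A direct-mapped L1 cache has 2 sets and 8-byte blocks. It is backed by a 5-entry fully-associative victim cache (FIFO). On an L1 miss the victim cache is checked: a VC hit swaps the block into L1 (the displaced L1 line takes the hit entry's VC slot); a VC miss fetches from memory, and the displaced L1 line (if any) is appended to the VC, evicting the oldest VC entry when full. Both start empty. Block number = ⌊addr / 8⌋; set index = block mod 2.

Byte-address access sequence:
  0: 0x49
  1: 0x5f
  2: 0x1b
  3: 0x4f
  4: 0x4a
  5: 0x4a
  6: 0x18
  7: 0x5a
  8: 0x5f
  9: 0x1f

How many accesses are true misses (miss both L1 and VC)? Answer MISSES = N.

MISSES = 3

  [0] addr=0x49 blk=9 s=1: MISS | VC []
  [1] addr=0x5f blk=11 s=1: MISS | VC [9]
  [2] addr=0x1b blk=3 s=1: MISS | VC [9, 11]
  [3] addr=0x4f blk=9 s=1: VC-HIT | VC [3, 11]
  [4] addr=0x4a blk=9 s=1: L1-HIT | VC [3, 11]
  [5] addr=0x4a blk=9 s=1: L1-HIT | VC [3, 11]
  [6] addr=0x18 blk=3 s=1: VC-HIT | VC [9, 11]
  [7] addr=0x5a blk=11 s=1: VC-HIT | VC [9, 3]
  [8] addr=0x5f blk=11 s=1: L1-HIT | VC [9, 3]
  [9] addr=0x1f blk=3 s=1: VC-HIT | VC [9, 11]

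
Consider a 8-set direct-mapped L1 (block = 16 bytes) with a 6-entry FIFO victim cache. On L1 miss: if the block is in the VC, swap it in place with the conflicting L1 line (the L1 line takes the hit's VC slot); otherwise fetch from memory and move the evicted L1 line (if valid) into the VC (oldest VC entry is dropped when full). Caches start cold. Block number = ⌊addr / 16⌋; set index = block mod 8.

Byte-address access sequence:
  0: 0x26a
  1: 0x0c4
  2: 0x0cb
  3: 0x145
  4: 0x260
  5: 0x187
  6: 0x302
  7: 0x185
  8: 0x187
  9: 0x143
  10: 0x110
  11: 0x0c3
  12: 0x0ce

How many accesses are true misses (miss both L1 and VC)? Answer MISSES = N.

MISSES = 6

#0 0x26a→b38/s6 MISS; vc=[]
#1 0xc4→b12/s4 MISS; vc=[]
#2 0xcb→b12/s4 L1-HIT; vc=[]
#3 0x145→b20/s4 MISS; vc=[12]
#4 0x260→b38/s6 L1-HIT; vc=[12]
#5 0x187→b24/s0 MISS; vc=[12]
#6 0x302→b48/s0 MISS; vc=[12,24]
#7 0x185→b24/s0 VC-HIT; vc=[12,48]
#8 0x187→b24/s0 L1-HIT; vc=[12,48]
#9 0x143→b20/s4 L1-HIT; vc=[12,48]
#10 0x110→b17/s1 MISS; vc=[12,48]
#11 0xc3→b12/s4 VC-HIT; vc=[20,48]
#12 0xce→b12/s4 L1-HIT; vc=[20,48]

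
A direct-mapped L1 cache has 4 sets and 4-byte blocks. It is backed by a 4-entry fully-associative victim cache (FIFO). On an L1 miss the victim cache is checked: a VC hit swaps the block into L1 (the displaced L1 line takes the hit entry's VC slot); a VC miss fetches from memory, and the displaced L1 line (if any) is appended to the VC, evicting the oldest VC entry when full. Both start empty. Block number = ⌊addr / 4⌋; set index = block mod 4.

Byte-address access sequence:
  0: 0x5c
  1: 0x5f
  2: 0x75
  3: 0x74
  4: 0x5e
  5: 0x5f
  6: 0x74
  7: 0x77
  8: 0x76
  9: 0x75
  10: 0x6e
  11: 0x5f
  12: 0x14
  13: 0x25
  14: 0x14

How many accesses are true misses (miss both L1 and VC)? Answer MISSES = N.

  [0] addr=0x5c blk=23 s=3: MISS | VC []
  [1] addr=0x5f blk=23 s=3: L1-HIT | VC []
  [2] addr=0x75 blk=29 s=1: MISS | VC []
  [3] addr=0x74 blk=29 s=1: L1-HIT | VC []
  [4] addr=0x5e blk=23 s=3: L1-HIT | VC []
  [5] addr=0x5f blk=23 s=3: L1-HIT | VC []
  [6] addr=0x74 blk=29 s=1: L1-HIT | VC []
  [7] addr=0x77 blk=29 s=1: L1-HIT | VC []
  [8] addr=0x76 blk=29 s=1: L1-HIT | VC []
  [9] addr=0x75 blk=29 s=1: L1-HIT | VC []
  [10] addr=0x6e blk=27 s=3: MISS | VC [23]
  [11] addr=0x5f blk=23 s=3: VC-HIT | VC [27]
  [12] addr=0x14 blk=5 s=1: MISS | VC [27, 29]
  [13] addr=0x25 blk=9 s=1: MISS | VC [27, 29, 5]
  [14] addr=0x14 blk=5 s=1: VC-HIT | VC [27, 29, 9]

MISSES = 5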